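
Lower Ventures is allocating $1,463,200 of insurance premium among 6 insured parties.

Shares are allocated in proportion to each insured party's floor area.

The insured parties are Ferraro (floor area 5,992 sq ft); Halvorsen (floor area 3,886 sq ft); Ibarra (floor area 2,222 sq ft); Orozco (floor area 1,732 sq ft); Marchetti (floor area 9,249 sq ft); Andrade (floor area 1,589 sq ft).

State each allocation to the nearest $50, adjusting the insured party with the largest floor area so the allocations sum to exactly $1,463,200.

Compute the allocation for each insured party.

Sum of floor area: 5,992 + 3,886 + 2,222 + 1,732 + 9,249 + 1,589 = 24,670.
Pro-rata amounts: Ferraro 355,390.94; Halvorsen 230,482.17; Ibarra 131,788.83; Orozco 102,726.49; Marchetti 548,566.55; Andrade 94,245.03.
Rounded to nearest $50: Ferraro $355,400; Halvorsen $230,500; Ibarra $131,800; Orozco $102,750; Marchetti $548,550; Andrade $94,250. Sum = $1,463,250.
Difference $1,463,200 − $1,463,250 = −$50 applied to largest floor area (Marchetti): Marchetti becomes $548,500.

Ferraro: $355,400 | Halvorsen: $230,500 | Ibarra: $131,800 | Orozco: $102,750 | Marchetti: $548,500 | Andrade: $94,250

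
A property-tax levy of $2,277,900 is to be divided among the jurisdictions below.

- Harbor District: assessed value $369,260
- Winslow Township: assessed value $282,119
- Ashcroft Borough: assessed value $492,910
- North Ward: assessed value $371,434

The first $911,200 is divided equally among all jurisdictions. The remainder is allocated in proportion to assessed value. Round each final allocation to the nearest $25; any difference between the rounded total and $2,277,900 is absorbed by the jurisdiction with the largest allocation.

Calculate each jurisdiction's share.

Harbor District: $560,750; Winslow Township: $482,175; Ashcroft Borough: $672,250; North Ward: $562,725

First tranche $911,200 split equally: $227,800 each.
Remainder $1,366,700 by assessed value (total 1,515,723): Harbor District 332,955.06 → $332,950; Winslow Township 254,381.60 → $254,375; Ashcroft Borough 444,448.03 → $444,450; North Ward 334,915.32 → $334,925.
Totals: Harbor District $227,800 + $332,950 = $560,750; Winslow Township $227,800 + $254,375 = $482,175; Ashcroft Borough $227,800 + $444,450 = $672,250; North Ward $227,800 + $334,925 = $562,725.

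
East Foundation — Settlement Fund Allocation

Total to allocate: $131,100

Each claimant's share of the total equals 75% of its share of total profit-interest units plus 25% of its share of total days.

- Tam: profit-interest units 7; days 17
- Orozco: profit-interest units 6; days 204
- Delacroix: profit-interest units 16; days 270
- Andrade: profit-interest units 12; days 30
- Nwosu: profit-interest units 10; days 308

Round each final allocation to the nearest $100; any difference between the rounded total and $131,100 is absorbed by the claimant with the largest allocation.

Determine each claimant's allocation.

Tam: $14,200; Orozco: $19,600; Delacroix: $41,500; Andrade: $24,300; Nwosu: $31,500

Profit-interest units total 51; days total 829.
Composite weights (75% profit-interest units + 25% days): Tam 0.1081; Orozco 0.1498; Delacroix 0.3167; Andrade 0.1855; Nwosu 0.2399.
Pro-rata amounts: Tam 14,167.69; Orozco 19,632.91; Delacroix 41,521.67; Andrade 24,321.36; Nwosu 31,456.37.
Rounded to nearest $100: Tam $14,200; Orozco $19,600; Delacroix $41,500; Andrade $24,300; Nwosu $31,500. Sum = $131,100.
No rounding difference to absorb.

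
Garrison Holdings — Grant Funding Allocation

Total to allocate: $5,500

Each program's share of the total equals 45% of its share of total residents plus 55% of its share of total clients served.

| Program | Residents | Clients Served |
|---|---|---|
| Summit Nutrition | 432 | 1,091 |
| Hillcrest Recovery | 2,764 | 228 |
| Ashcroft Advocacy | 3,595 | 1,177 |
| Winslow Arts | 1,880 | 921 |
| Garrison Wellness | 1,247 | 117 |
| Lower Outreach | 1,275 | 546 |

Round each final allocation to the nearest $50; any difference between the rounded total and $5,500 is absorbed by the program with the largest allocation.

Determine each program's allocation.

Totals — residents 11,193, clients served 4,080.
Blended shares (45% residents + 55% clients served): Summit Nutrition 0.1644; Hillcrest Recovery 0.1419; Ashcroft Advocacy 0.3032; Winslow Arts 0.1997; Garrison Wellness 0.0659; Lower Outreach 0.1249.
Proportional shares: Summit Nutrition 904.41; Hillcrest Recovery 780.22; Ashcroft Advocacy 1,667.58; Winslow Arts 1,098.56; Garrison Wellness 362.48; Lower Outreach 686.74.
Rounded to nearest $50: Summit Nutrition $900; Hillcrest Recovery $800; Ashcroft Advocacy $1,650; Winslow Arts $1,100; Garrison Wellness $350; Lower Outreach $700. Sum = $5,500.
Sum already equals the total — no adjustment.

Summit Nutrition: $900 | Hillcrest Recovery: $800 | Ashcroft Advocacy: $1,650 | Winslow Arts: $1,100 | Garrison Wellness: $350 | Lower Outreach: $700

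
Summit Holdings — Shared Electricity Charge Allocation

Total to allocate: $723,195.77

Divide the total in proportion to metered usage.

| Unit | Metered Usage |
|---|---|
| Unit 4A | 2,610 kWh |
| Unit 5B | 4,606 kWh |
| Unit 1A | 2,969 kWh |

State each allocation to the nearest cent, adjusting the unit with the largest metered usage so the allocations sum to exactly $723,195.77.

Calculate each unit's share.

Unit 4A: $185,325.57 | Unit 5B: $327,053.49 | Unit 1A: $210,816.71

Sum of metered usage: 2,610 + 4,606 + 2,969 = 10,185.
Pro-rata amounts: Unit 4A 185,325.5729; Unit 5B 327,053.4822; Unit 1A 210,816.7149.
After rounding (cent): Unit 4A $185,325.57; Unit 5B $327,053.48; Unit 1A $210,816.71. Sum = $723,195.76.
Difference $723,195.77 − $723,195.76 = +$0.01 applied to largest metered usage (Unit 5B): Unit 5B becomes $327,053.49.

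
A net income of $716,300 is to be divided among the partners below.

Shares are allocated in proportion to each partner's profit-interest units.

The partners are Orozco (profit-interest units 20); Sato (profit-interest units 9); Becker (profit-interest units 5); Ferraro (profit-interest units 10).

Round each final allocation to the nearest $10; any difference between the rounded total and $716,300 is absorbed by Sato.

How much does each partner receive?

Sum of profit-interest units: 44.
Proportional shares: Orozco 20/44 × $716,300 = 325,590.91; Sato 9/44 × $716,300 = 146,515.91; Becker 5/44 × $716,300 = 81,397.73; Ferraro 10/44 × $716,300 = 162,795.45.
After rounding ($10): Orozco $325,590; Sato $146,520; Becker $81,400; Ferraro $162,800. Sum = $716,310.
Difference $716,300 − $716,310 = −$10 applied to Sato: Sato becomes $146,510.

Orozco: $325,590; Sato: $146,510; Becker: $81,400; Ferraro: $162,800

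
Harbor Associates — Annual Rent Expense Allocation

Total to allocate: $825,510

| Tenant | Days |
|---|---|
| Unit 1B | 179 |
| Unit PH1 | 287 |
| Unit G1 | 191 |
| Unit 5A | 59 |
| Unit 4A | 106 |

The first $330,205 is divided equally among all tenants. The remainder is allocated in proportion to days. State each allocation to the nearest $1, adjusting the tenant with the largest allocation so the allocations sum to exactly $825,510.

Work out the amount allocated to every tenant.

First tranche $330,205 split equally: $66,041 each.
Remainder $495,305 by days (total 822): Unit 1B 107,858.39 → $107,858; Unit PH1 172,934.96 → $172,935; Unit G1 115,089.12 → $115,089; Unit 5A 35,551.09 → $35,551; Unit 4A 63,871.45 → $63,871.
Rounding difference +$1 on remainder applied to Unit PH1.
Totals: Unit 1B $66,041 + $107,858 = $173,899; Unit PH1 $66,041 + $172,936 = $238,977; Unit G1 $66,041 + $115,089 = $181,130; Unit 5A $66,041 + $35,551 = $101,592; Unit 4A $66,041 + $63,871 = $129,912.

Unit 1B: $173,899 · Unit PH1: $238,977 · Unit G1: $181,130 · Unit 5A: $101,592 · Unit 4A: $129,912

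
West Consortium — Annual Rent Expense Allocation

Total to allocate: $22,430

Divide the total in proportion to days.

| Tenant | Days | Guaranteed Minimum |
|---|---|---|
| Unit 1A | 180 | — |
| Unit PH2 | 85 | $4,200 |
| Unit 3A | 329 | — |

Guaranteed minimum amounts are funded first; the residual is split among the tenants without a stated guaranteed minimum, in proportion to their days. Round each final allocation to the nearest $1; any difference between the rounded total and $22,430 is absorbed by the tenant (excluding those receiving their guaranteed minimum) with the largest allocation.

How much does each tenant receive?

Fund the minimums — Unit PH2 $4,200. Residual $18,230.
Residual split over remaining days 509: Unit 1A 6,446.76 → $6,447; Unit 3A 11,783.24 → $11,783.

Unit 1A: $6,447 · Unit PH2: $4,200 · Unit 3A: $11,783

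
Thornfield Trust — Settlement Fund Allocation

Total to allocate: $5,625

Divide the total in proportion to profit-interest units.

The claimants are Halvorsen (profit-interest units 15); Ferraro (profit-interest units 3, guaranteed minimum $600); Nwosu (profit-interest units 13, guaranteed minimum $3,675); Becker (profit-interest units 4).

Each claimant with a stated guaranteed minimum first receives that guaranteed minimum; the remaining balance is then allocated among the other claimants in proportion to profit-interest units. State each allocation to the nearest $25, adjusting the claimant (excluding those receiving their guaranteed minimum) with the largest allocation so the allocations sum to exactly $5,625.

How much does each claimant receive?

Guaranteed amounts: Ferraro $600; Nwosu $3,675. Balance $1,350.
Balance split over remaining profit-interest units 19: Halvorsen 1,065.79 → $1,075; Becker 284.21 → $275.

Halvorsen: $1,075; Ferraro: $600; Nwosu: $3,675; Becker: $275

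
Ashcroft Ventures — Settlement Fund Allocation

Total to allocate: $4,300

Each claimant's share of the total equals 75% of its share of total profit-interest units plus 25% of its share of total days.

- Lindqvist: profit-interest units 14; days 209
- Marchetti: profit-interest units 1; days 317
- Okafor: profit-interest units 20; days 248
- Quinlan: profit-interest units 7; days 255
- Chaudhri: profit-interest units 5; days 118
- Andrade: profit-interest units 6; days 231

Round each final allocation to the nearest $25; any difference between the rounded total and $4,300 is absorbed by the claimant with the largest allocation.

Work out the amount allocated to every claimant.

Lindqvist: $1,025 | Marchetti: $300 | Okafor: $1,400 | Quinlan: $625 | Chaudhri: $400 | Andrade: $550

Totals — profit-interest units 53, days 1,378.
Blended shares (75% profit-interest units + 25% days): Lindqvist 0.2360; Marchetti 0.0717; Okafor 0.3280; Quinlan 0.1453; Chaudhri 0.0922; Andrade 0.1268.
Unrounded shares: Lindqvist 1,014.93; Marchetti 308.15; Okafor 1,410.45; Quinlan 624.87; Chaudhri 396.30; Andrade 545.30.
Rounded to nearest $25: Lindqvist $1,025; Marchetti $300; Okafor $1,400; Quinlan $625; Chaudhri $400; Andrade $550. Sum = $4,300.
No rounding difference to absorb.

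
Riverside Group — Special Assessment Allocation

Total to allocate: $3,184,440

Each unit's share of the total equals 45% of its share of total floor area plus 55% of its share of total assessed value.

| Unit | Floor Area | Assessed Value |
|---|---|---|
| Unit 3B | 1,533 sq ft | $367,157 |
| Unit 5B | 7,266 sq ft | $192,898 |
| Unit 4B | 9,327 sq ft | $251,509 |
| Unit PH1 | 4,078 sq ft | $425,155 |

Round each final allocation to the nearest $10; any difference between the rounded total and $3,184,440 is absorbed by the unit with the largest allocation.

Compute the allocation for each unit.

Unit 3B: $618,900; Unit 5B: $742,110; Unit 4B: $958,140; Unit PH1: $865,290

Floor area total 22,204; assessed value total 1,236,719.
Combined weights (45% floor area + 55% assessed value): Unit 3B 0.1944; Unit 5B 0.2330; Unit 4B 0.3009; Unit PH1 0.2717.
Unrounded shares: Unit 3B 618,904.40; Unit 5B 742,114.11; Unit 4B 958,131.51; Unit PH1 865,289.98.
At nearest $10: Unit 3B $618,900; Unit 5B $742,110; Unit 4B $958,130; Unit PH1 $865,290. Sum = $3,184,430.
Difference $3,184,440 − $3,184,430 = +$10 applied to largest allocation (Unit 4B): Unit 4B becomes $958,140.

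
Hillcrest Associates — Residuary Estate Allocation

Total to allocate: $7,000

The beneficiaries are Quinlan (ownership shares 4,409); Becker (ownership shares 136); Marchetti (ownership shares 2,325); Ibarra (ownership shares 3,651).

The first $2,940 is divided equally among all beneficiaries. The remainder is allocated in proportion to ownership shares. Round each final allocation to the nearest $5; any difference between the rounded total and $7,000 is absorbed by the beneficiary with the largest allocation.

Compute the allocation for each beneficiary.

Quinlan: $2,440; Becker: $785; Marchetti: $1,630; Ibarra: $2,145

First tranche $2,940 split equally: $735 each.
Remainder $4,060 by ownership shares (total 10,521): Quinlan 1,701.41 → $1,700; Becker 52.48 → $50; Marchetti 897.21 → $895; Ibarra 1,408.90 → $1,410.
Rounding difference +$5 on remainder applied to Quinlan.
Totals: Quinlan $735 + $1,705 = $2,440; Becker $735 + $50 = $785; Marchetti $735 + $895 = $1,630; Ibarra $735 + $1,410 = $2,145.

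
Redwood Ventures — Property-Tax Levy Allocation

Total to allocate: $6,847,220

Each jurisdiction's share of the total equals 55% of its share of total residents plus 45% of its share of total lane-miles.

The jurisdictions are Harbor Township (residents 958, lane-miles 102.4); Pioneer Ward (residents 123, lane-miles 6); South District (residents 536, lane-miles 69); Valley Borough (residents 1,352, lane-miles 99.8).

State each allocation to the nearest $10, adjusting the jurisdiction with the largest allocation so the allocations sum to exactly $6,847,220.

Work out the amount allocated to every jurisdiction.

Residents total 2,969; lane-miles total 277.2.
Combined weights (55% residents + 45% lane-miles): Harbor Township 0.3437; Pioneer Ward 0.0325; South District 0.2113; Valley Borough 0.4125.
Unrounded shares: Harbor Township 2,353,395.86; Pioneer Ward 222,710.69; South District 1,446,856.47; Valley Borough 2,824,256.99.
At nearest $10: Harbor Township $2,353,400; Pioneer Ward $222,710; South District $1,446,860; Valley Borough $2,824,260. Sum = $6,847,230.
Difference $6,847,220 − $6,847,230 = −$10 applied to largest allocation (Valley Borough): Valley Borough becomes $2,824,250.

Harbor Township: $2,353,400 · Pioneer Ward: $222,710 · South District: $1,446,860 · Valley Borough: $2,824,250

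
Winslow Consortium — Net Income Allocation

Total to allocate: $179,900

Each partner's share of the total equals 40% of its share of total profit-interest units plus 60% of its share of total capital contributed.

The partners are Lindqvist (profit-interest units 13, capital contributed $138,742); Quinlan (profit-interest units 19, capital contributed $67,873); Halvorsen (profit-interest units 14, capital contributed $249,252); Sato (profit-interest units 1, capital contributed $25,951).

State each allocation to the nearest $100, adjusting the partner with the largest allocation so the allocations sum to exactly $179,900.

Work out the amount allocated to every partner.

Lindqvist: $51,000; Quinlan: $44,300; Halvorsen: $77,300; Sato: $7,300

Totals — profit-interest units 47, capital contributed 481,818.
Blended shares (40% profit-interest units + 60% capital contributed): Lindqvist 0.2834; Quinlan 0.2462; Halvorsen 0.4295; Sato 0.0408.
Pro-rata amounts: Lindqvist 50,985.71; Quinlan 44,295.56; Halvorsen 77,273.95; Sato 7,344.78.
After rounding ($100): Lindqvist $51,000; Quinlan $44,300; Halvorsen $77,300; Sato $7,300. Sum = $179,900.
Rounded total matches; no reconciliation needed.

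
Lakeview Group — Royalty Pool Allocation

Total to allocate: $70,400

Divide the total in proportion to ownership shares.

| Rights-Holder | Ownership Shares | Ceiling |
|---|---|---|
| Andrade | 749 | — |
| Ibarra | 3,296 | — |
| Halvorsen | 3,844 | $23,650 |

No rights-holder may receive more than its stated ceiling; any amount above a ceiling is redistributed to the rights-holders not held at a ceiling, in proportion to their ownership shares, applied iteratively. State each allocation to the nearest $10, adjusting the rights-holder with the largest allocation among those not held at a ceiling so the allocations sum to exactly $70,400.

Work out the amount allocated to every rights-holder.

Andrade: $8,660 | Ibarra: $38,090 | Halvorsen: $23,650

Combined ownership shares = 7,889.
Unconstrained shares: Andrade 6,683.94; Ibarra 29,412.90; Halvorsen 34,303.16.
Held at cap: Halvorsen ($23,650); balance $46,750 reallocated over remaining ownership shares 4,045.
Remaining shares: Andrade 8,656.55 → $8,660; Ibarra 38,093.45 → $38,090.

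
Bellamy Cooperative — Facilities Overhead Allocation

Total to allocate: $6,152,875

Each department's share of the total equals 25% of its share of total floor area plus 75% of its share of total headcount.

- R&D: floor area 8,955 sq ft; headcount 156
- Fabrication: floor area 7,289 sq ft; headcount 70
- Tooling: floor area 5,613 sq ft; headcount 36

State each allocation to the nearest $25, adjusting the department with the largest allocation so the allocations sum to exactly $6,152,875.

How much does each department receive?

R&D: $3,377,875 · Fabrication: $1,745,900 · Tooling: $1,029,100

Totals — floor area 21,857, headcount 262.
Combined weights (25% floor area + 75% headcount): R&D 0.5490; Fabrication 0.2838; Tooling 0.1673.
Unrounded shares: R&D 3,377,879.31; Fabrication 1,745,897.60; Tooling 1,029,098.09.
Rounded to nearest $25: R&D $3,377,875; Fabrication $1,745,900; Tooling $1,029,100. Sum = $6,152,875.
No rounding difference to absorb.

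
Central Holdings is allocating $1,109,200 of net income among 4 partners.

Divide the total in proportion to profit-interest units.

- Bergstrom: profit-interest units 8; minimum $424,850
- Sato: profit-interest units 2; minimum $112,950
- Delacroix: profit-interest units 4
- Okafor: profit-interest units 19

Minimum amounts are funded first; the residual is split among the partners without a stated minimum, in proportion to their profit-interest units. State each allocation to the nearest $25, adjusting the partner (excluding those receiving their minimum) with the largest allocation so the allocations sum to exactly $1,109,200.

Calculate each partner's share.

Bergstrom: $424,850; Sato: $112,950; Delacroix: $99,375; Okafor: $472,025

Guaranteed amounts: Bergstrom $424,850; Sato $112,950. Remaining pool $571,400.
Remaining pool split over remaining profit-interest units 23: Delacroix 99,373.91 → $99,375; Okafor 472,026.09 → $472,025.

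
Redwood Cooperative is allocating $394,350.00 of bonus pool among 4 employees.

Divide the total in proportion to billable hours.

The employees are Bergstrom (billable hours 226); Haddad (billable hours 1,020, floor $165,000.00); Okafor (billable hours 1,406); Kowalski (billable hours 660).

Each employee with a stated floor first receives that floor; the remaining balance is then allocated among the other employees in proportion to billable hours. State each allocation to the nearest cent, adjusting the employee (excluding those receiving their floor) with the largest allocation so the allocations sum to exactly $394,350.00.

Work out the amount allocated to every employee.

Bergstrom: $22,614.79; Haddad: $165,000.00; Okafor: $140,692.02; Kowalski: $66,043.19

Minimums first: Haddad $165,000.00. Remaining pool $229,350.00.
Remaining pool split over remaining billable hours 2,292: Bergstrom 22,614.7906 → $22,614.79; Okafor 140,692.0157 → $140,692.02; Kowalski 66,043.1937 → $66,043.19.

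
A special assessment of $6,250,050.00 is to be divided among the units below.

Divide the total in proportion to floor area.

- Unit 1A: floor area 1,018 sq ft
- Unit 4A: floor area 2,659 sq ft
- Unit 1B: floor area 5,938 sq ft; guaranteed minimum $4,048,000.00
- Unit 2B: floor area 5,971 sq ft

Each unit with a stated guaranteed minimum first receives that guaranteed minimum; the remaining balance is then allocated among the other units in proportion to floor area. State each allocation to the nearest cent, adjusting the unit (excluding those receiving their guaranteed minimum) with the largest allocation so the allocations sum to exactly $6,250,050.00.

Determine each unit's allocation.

Unit 1A: $232,347.32 · Unit 4A: $606,887.54 · Unit 1B: $4,048,000.00 · Unit 2B: $1,362,815.14

Fund the minimums — Unit 1B $4,048,000.00. Residual $2,202,050.00.
Residual split over remaining floor area 9,648: Unit 1A 232,347.3155 → $232,347.32; Unit 4A 606,887.5363 → $606,887.54; Unit 2B 1,362,815.1482 → $1,362,815.15.
Rounding difference −$0.01 applied to Unit 2B → $1,362,815.14.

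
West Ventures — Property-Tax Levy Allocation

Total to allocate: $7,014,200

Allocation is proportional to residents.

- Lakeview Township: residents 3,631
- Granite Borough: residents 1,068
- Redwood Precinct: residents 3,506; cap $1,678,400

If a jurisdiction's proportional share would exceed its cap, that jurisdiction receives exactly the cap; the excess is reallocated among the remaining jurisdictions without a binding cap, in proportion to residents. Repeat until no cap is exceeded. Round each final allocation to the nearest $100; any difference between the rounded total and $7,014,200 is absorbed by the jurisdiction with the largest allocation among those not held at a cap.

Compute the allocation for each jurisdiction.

Total residents = 8,205.
Pro-rata shares before constraints: Lakeview Township 3,104,029.27; Granite Borough 913,000.07; Redwood Precinct 2,997,170.65.
Capped: Redwood Precinct ($1,678,400); remaining pool $5,335,800 reallocated over remaining residents 4,699.
Remaining shares: Lakeview Township 4,123,066.57 → $4,123,100; Granite Borough 1,212,733.43 → $1,212,700.

Lakeview Township: $4,123,100 | Granite Borough: $1,212,700 | Redwood Precinct: $1,678,400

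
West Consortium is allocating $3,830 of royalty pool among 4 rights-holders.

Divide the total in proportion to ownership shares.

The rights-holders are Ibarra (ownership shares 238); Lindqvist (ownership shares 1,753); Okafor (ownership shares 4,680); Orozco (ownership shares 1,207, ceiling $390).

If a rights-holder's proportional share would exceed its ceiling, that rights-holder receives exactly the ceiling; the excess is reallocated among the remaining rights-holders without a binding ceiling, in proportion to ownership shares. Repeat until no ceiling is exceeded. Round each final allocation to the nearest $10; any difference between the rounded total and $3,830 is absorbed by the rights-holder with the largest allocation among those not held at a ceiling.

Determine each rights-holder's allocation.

Ibarra: $120 | Lindqvist: $900 | Okafor: $2,420 | Orozco: $390

Ownership shares total: 7,878.
Unconstrained shares: Ibarra 115.71; Lindqvist 852.25; Okafor 2,275.25; Orozco 586.80.
Cap binds for Orozco ($390); residual $3,440 reallocated over remaining ownership shares 6,671.
Redistributed shares: Ibarra 122.73 → $120; Lindqvist 903.96 → $900; Okafor 2,413.31 → $2,410.
Rounding difference +$10 applied to Okafor → $2,420.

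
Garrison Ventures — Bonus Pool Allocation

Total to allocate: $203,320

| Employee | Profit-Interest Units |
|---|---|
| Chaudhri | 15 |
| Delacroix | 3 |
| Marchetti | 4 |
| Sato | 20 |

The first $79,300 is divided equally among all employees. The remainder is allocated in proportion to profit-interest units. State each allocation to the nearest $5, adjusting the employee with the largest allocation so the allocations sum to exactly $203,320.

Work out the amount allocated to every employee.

Chaudhri: $64,120 | Delacroix: $28,685 | Marchetti: $31,635 | Sato: $78,880

$79,300 shared equally gives $19,825 per employee.
Remainder $124,020 by profit-interest units (total 42): Chaudhri 44,292.86 → $44,295; Delacroix 8,858.57 → $8,860; Marchetti 11,811.43 → $11,810; Sato 59,057.14 → $59,055.
Totals: Chaudhri $19,825 + $44,295 = $64,120; Delacroix $19,825 + $8,860 = $28,685; Marchetti $19,825 + $11,810 = $31,635; Sato $19,825 + $59,055 = $78,880.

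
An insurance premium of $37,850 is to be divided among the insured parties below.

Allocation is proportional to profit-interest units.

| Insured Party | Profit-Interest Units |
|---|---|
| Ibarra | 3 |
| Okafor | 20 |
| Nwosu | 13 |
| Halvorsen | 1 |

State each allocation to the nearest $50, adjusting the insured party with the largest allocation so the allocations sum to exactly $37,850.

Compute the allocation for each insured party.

Total profit-interest units = 37.
Pro-rata amounts: Ibarra 3/37 × $37,850 = 3,068.92; Okafor 20/37 × $37,850 = 20,459.46; Nwosu 13/37 × $37,850 = 13,298.65; Halvorsen 1/37 × $37,850 = 1,022.97.
Rounded to nearest $50: Ibarra $3,050; Okafor $20,450; Nwosu $13,300; Halvorsen $1,000. Sum = $37,800.
Difference $37,850 − $37,800 = +$50 applied to largest allocation (Okafor): Okafor becomes $20,500.

Ibarra: $3,050 | Okafor: $20,500 | Nwosu: $13,300 | Halvorsen: $1,000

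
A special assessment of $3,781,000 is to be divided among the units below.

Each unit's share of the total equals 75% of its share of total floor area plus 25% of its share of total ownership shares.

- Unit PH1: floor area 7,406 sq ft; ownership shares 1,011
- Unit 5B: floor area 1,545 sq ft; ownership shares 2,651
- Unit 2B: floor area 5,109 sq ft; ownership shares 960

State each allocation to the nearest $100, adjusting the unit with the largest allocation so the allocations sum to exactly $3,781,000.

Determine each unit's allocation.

Unit PH1: $1,700,400 · Unit 5B: $853,800 · Unit 2B: $1,226,800

Totals — floor area 14,060, ownership shares 4,622.
Blended shares (75% floor area + 25% ownership shares): Unit PH1 0.4497; Unit 5B 0.2258; Unit 2B 0.3245.
Pro-rata amounts: Unit PH1 1,700,470.79; Unit 5B 853,768.55; Unit 2B 1,226,760.66.
After rounding ($100): Unit PH1 $1,700,500; Unit 5B $853,800; Unit 2B $1,226,800. Sum = $3,781,100.
Difference $3,781,000 − $3,781,100 = −$100 applied to largest allocation (Unit PH1): Unit PH1 becomes $1,700,400.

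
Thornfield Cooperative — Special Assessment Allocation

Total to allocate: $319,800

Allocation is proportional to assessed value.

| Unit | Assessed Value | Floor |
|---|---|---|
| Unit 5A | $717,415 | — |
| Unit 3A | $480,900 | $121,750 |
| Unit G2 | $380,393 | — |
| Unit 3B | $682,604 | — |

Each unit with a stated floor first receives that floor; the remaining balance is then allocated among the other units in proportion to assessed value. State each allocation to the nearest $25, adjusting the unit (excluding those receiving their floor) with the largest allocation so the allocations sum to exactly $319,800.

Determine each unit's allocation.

Unit 5A: $79,800 | Unit 3A: $121,750 | Unit G2: $42,325 | Unit 3B: $75,925

Guaranteed amounts: Unit 3A $121,750. Remaining pool $198,050.
Remaining pool split over remaining assessed value 1,780,412: Unit 5A 79,804.02 → $79,800; Unit G2 42,314.27 → $42,325; Unit 3B 75,931.71 → $75,925.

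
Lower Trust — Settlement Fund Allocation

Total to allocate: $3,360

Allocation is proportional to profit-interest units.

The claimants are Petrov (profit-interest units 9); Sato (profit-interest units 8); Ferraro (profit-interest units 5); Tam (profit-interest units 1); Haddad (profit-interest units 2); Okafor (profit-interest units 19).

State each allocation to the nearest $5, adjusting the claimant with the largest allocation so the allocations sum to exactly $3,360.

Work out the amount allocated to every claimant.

Petrov: $685; Sato: $610; Ferraro: $380; Tam: $75; Haddad: $155; Okafor: $1,455

Sum of profit-interest units: 44.
Raw shares: Petrov 9/44 × $3,360 = 687.27; Sato 8/44 × $3,360 = 610.91; Ferraro 5/44 × $3,360 = 381.82; Tam 1/44 × $3,360 = 76.36; Haddad 2/44 × $3,360 = 152.73; Okafor 19/44 × $3,360 = 1,450.91.
Rounded to nearest $5: Petrov $685; Sato $610; Ferraro $380; Tam $75; Haddad $155; Okafor $1,450. Sum = $3,355.
Difference $3,360 − $3,355 = +$5 applied to largest allocation (Okafor): Okafor becomes $1,455.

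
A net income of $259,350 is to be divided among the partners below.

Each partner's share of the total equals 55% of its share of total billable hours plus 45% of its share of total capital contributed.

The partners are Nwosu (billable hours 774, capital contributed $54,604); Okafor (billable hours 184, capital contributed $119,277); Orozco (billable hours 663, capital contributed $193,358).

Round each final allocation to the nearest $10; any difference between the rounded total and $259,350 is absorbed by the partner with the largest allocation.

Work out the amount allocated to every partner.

Billable hours total 1,621; capital contributed total 367,239.
Composite weights (55% billable hours + 45% capital contributed): Nwosu 0.3295; Okafor 0.2086; Orozco 0.4619.
Proportional shares: Nwosu 85,462.37; Okafor 54,097.26; Orozco 119,790.37.
After rounding ($10): Nwosu $85,460; Okafor $54,100; Orozco $119,790. Sum = $259,350.
No rounding difference to absorb.

Nwosu: $85,460; Okafor: $54,100; Orozco: $119,790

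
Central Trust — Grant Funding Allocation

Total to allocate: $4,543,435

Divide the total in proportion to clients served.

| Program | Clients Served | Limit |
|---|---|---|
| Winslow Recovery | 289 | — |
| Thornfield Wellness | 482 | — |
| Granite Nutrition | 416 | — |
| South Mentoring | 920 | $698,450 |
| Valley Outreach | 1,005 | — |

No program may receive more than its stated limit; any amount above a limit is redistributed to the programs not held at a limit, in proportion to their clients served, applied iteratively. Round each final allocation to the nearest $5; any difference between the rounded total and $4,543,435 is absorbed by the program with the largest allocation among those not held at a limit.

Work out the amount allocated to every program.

Clients served total: 3,112.
Unconstrained shares: Winslow Recovery 421,932.11; Thornfield Wellness 703,706.83; Granite Nutrition 607,348.64; South Mentoring 1,343,174.87; Valley Outreach 1,467,272.55.
Cap binds for South Mentoring ($698,450); residual $3,844,985 reallocated over remaining clients served 2,192.
Remaining shares: Winslow Recovery 506,934.61 → $506,935; Thornfield Wellness 845,475.72 → $845,475; Granite Nutrition 729,705.18 → $729,705; Valley Outreach 1,762,869.49 → $1,762,870.

Winslow Recovery: $506,935 · Thornfield Wellness: $845,475 · Granite Nutrition: $729,705 · South Mentoring: $698,450 · Valley Outreach: $1,762,870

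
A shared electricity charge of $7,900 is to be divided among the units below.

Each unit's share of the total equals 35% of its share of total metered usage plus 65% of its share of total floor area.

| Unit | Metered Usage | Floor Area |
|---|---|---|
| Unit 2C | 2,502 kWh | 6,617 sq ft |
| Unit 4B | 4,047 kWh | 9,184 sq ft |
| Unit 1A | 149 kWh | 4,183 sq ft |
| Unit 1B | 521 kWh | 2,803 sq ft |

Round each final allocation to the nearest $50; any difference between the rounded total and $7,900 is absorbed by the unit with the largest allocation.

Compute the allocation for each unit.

Unit 2C: $2,450; Unit 4B: $3,600; Unit 1A: $1,000; Unit 1B: $850

Metered usage total 7,219; floor area total 22,787.
Blended shares (35% metered usage + 65% floor area): Unit 2C 0.3101; Unit 4B 0.4582; Unit 1A 0.1265; Unit 1B 0.1052.
Unrounded shares: Unit 2C 2,449.43; Unit 4B 3,619.66; Unit 1A 999.70; Unit 1B 831.20.
After rounding ($50): Unit 2C $2,450; Unit 4B $3,600; Unit 1A $1,000; Unit 1B $850. Sum = $7,900.
No rounding difference to absorb.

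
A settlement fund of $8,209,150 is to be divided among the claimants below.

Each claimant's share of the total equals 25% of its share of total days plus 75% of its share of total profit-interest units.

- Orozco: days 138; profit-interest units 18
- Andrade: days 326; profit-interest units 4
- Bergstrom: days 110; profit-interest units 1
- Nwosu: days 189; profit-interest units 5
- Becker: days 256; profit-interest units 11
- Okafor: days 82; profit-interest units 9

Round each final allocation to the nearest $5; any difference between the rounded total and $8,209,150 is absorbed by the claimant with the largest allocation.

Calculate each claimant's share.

Days total 1,101; profit-interest units total 48.
Composite weights (25% days + 75% profit-interest units): Orozco 0.3126; Andrade 0.1365; Bergstrom 0.0406; Nwosu 0.1210; Becker 0.2300; Okafor 0.1592.
Raw shares: Orozco 2,566,058.38; Andrade 1,120,742.83; Bergstrom 333,310.32; Nwosu 993,639.88; Becker 1,888,137.12; Okafor 1,307,261.47.
Rounded to nearest $5: Orozco $2,566,060; Andrade $1,120,745; Bergstrom $333,310; Nwosu $993,640; Becker $1,888,135; Okafor $1,307,260. Sum = $8,209,150.
Sum already equals the total — no adjustment.

Orozco: $2,566,060 | Andrade: $1,120,745 | Bergstrom: $333,310 | Nwosu: $993,640 | Becker: $1,888,135 | Okafor: $1,307,260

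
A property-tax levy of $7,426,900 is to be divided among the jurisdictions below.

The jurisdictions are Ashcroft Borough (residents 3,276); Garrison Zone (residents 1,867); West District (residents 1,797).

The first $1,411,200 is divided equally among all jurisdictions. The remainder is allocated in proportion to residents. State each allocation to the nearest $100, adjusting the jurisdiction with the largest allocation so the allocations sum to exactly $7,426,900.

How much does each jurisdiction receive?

$1,411,200 shared equally gives $470,400 per jurisdiction.
Remainder $6,015,700 by residents (total 6,940): Ashcroft Borough 2,839,687.78 → $2,839,700; Garrison Zone 1,618,344.65 → $1,618,300; West District 1,557,667.56 → $1,557,700.
Totals: Ashcroft Borough $470,400 + $2,839,700 = $3,310,100; Garrison Zone $470,400 + $1,618,300 = $2,088,700; West District $470,400 + $1,557,700 = $2,028,100.

Ashcroft Borough: $3,310,100 · Garrison Zone: $2,088,700 · West District: $2,028,100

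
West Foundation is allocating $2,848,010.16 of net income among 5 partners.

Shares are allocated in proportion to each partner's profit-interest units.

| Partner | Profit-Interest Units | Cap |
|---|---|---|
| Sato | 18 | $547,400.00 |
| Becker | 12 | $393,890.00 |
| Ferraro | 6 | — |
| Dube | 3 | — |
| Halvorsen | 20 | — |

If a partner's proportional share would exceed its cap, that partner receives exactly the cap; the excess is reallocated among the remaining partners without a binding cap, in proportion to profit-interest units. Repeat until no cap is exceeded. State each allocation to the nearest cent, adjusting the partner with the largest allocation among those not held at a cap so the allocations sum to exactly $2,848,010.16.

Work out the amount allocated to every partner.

Combined profit-interest units = 59.
Proportional shares (ignoring caps): Sato 868,884.4556; Becker 579,256.3037; Ferraro 289,628.1519; Dube 144,814.0759; Halvorsen 965,427.1729.
Held at cap: Sato ($547,400.00), Becker ($393,890.00); residual $1,906,720.16 reallocated over remaining profit-interest units 29.
Remaining shares: Ferraro 394,493.8262 → $394,493.83; Dube 197,246.9131 → $197,246.91; Halvorsen 1,314,979.4207 → $1,314,979.42.

Sato: $547,400.00 | Becker: $393,890.00 | Ferraro: $394,493.83 | Dube: $197,246.91 | Halvorsen: $1,314,979.42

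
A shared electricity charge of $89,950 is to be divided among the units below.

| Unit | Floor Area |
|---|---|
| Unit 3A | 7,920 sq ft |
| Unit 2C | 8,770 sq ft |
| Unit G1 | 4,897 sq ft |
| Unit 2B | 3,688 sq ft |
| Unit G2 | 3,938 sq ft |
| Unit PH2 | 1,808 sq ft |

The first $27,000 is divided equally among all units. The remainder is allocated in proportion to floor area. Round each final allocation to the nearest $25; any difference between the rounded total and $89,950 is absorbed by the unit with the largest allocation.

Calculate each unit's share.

Equal tier: $27,000 ÷ 6 = $4,500 apiece.
Remainder $62,950 by floor area (total 31,021): Unit 3A 16,071.82 → $16,075; Unit 2C 17,796.70 → $17,800; Unit G1 9,937.34 → $9,925; Unit 2B 7,483.95 → $7,475; Unit G2 7,991.27 → $8,000; Unit PH2 3,668.92 → $3,675.
Totals: Unit 3A $4,500 + $16,075 = $20,575; Unit 2C $4,500 + $17,800 = $22,300; Unit G1 $4,500 + $9,925 = $14,425; Unit 2B $4,500 + $7,475 = $11,975; Unit G2 $4,500 + $8,000 = $12,500; Unit PH2 $4,500 + $3,675 = $8,175.

Unit 3A: $20,575 · Unit 2C: $22,300 · Unit G1: $14,425 · Unit 2B: $11,975 · Unit G2: $12,500 · Unit PH2: $8,175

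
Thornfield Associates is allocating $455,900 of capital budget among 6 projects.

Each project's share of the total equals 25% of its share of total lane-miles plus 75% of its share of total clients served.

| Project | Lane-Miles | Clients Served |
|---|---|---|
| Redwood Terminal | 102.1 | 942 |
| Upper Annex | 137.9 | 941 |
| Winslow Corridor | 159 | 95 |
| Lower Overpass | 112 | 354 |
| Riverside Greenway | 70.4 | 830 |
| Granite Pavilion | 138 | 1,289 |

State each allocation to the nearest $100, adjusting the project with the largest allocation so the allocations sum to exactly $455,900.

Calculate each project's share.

Totals — lane-miles 719.4, clients served 4,451.
Combined weights (25% lane-miles + 75% clients served): Redwood Terminal 0.1942; Upper Annex 0.2065; Winslow Corridor 0.0713; Lower Overpass 0.0986; Riverside Greenway 0.1643; Granite Pavilion 0.2652.
Unrounded shares: Redwood Terminal 88,540.03; Upper Annex 94,135.03; Winslow Corridor 32,488.35; Lower Overpass 44,938.45; Riverside Greenway 74,913.96; Granite Pavilion 120,884.17.
At nearest $100: Redwood Terminal $88,500; Upper Annex $94,100; Winslow Corridor $32,500; Lower Overpass $44,900; Riverside Greenway $74,900; Granite Pavilion $120,900. Sum = $455,800.
Difference $455,900 − $455,800 = +$100 applied to largest allocation (Granite Pavilion): Granite Pavilion becomes $121,000.

Redwood Terminal: $88,500 · Upper Annex: $94,100 · Winslow Corridor: $32,500 · Lower Overpass: $44,900 · Riverside Greenway: $74,900 · Granite Pavilion: $121,000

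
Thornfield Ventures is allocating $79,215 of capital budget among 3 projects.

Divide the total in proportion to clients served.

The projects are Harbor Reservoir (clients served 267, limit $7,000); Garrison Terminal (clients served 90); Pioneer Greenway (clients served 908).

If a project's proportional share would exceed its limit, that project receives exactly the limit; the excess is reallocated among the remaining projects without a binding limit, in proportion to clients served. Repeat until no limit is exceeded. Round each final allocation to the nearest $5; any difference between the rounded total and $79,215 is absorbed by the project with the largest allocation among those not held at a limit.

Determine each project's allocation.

Harbor Reservoir: $7,000 · Garrison Terminal: $6,510 · Pioneer Greenway: $65,705

Sum of clients served: 1,265.
Proportional shares (ignoring caps): Harbor Reservoir 16,719.69; Garrison Terminal 5,635.85; Pioneer Greenway 56,859.46.
Cap binds for Harbor Reservoir ($7,000); balance $72,215 reallocated over remaining clients served 998.
Shares after redistribution: Garrison Terminal 6,512.37 → $6,510; Pioneer Greenway 65,702.63 → $65,705.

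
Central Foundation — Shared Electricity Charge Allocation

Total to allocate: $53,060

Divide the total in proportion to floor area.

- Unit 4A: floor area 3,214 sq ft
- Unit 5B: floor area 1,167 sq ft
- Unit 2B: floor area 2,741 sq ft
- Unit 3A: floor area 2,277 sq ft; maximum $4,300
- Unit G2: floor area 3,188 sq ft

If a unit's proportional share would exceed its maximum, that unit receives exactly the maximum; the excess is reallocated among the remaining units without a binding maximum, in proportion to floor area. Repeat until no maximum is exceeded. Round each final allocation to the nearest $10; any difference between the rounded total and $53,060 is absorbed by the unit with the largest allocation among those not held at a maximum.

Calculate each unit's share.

Sum of floor area: 12,587.
Proportional shares (ignoring caps): Unit 4A 13,548.49; Unit 5B 4,919.44; Unit 2B 11,554.58; Unit 3A 9,598.60; Unit G2 13,438.89.
Held at cap: Unit 3A ($4,300); balance $48,760 reallocated over remaining floor area 10,310.
Redistributed shares: Unit 4A 15,200.26 → $15,200; Unit 5B 5,519.20 → $5,520; Unit 2B 12,963.26 → $12,960; Unit G2 15,077.29 → $15,080.

Unit 4A: $15,200; Unit 5B: $5,520; Unit 2B: $12,960; Unit 3A: $4,300; Unit G2: $15,080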